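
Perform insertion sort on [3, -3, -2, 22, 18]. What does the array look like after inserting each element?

First element 3 is already 'sorted'
Insert -3: shifted 1 elements -> [-3, 3, -2, 22, 18]
Insert -2: shifted 1 elements -> [-3, -2, 3, 22, 18]
Insert 22: shifted 0 elements -> [-3, -2, 3, 22, 18]
Insert 18: shifted 1 elements -> [-3, -2, 3, 18, 22]


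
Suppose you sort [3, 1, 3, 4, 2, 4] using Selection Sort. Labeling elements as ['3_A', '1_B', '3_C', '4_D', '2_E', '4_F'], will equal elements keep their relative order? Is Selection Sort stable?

Trace Selection Sort on the labeled array (the key is the number; the letter only tracks identity):
  Pass 1: minimum of unsorted part is 1_B at index 1; swap it with 3_A at index 0 -> [1_B, 3_A, 3_C, 4_D, 2_E, 4_F]
  Pass 2: minimum of unsorted part is 2_E at index 4; swap it with 3_A at index 1 -> [1_B, 2_E, 3_C, 4_D, 3_A, 4_F]
  Pass 3: minimum 3_C is already at index 2; no swap -> [1_B, 2_E, 3_C, 4_D, 3_A, 4_F]
  Pass 4: minimum of unsorted part is 3_A at index 4; swap it with 4_D at index 3 -> [1_B, 2_E, 3_C, 3_A, 4_D, 4_F]
  Pass 5: minimum 4_D is already at index 4; no swap -> [1_B, 2_E, 3_C, 3_A, 4_D, 4_F]
Final order: [1_B, 2_E, 3_C, 3_A, 4_D, 4_F]
Equal keys:
  value 3: originally 3_A, 3_C; after sorting 3_C, 3_A -> order changed
  value 4: originally 4_D, 4_F; after sorting 4_D, 4_F -> order preserved
Equal keys were reordered, so Selection Sort is not stable: the long-range swap that moves the minimum into place can carry an element past an equal key. (One such input is enough; an unstable sort may happen to preserve order on other inputs, but it gives no guarantee.)
Answer: Not stable


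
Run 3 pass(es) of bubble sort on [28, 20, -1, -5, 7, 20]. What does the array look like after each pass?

After pass 1: [20, -1, -5, 7, 20, 28] (5 swaps)
After pass 2: [-1, -5, 7, 20, 20, 28] (3 swaps)
After pass 3: [-5, -1, 7, 20, 20, 28] (1 swaps)
Total swaps: 9


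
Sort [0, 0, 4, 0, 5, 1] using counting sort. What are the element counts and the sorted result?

Count array: [3, 1, 0, 0, 1, 1]
(count[i] = number of elements equal to i)
Cumulative count: [3, 4, 4, 4, 5, 6]
Sorted: [0, 0, 0, 1, 4, 5]


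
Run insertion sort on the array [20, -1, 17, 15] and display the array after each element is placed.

First element 20 is already 'sorted'
Insert -1: shifted 1 elements -> [-1, 20, 17, 15]
Insert 17: shifted 1 elements -> [-1, 17, 20, 15]
Insert 15: shifted 2 elements -> [-1, 15, 17, 20]


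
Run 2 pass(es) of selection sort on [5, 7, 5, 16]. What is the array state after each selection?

Pass 1: Select minimum 5 at index 0, swap -> [5, 7, 5, 16]
Pass 2: Select minimum 5 at index 2, swap -> [5, 5, 7, 16]


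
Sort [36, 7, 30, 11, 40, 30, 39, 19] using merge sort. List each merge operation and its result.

Divide and conquer:
  Merge [36] + [7] -> [7, 36]
  Merge [30] + [11] -> [11, 30]
  Merge [7, 36] + [11, 30] -> [7, 11, 30, 36]
  Merge [40] + [30] -> [30, 40]
  Merge [39] + [19] -> [19, 39]
  Merge [30, 40] + [19, 39] -> [19, 30, 39, 40]
  Merge [7, 11, 30, 36] + [19, 30, 39, 40] -> [7, 11, 19, 30, 30, 36, 39, 40]


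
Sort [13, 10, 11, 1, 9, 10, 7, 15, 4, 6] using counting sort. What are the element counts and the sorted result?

Count array: [0, 1, 0, 0, 1, 0, 1, 1, 0, 1, 2, 1, 0, 1, 0, 1]
(count[i] = number of elements equal to i)
Cumulative count: [0, 1, 1, 1, 2, 2, 3, 4, 4, 5, 7, 8, 8, 9, 9, 10]
Sorted: [1, 4, 6, 7, 9, 10, 10, 11, 13, 15]


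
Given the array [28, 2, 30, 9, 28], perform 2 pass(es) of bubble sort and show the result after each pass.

After pass 1: [2, 28, 9, 28, 30] (3 swaps)
After pass 2: [2, 9, 28, 28, 30] (1 swaps)
Total swaps: 4


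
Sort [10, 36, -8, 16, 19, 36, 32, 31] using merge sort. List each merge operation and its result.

Divide and conquer:
  Merge [10] + [36] -> [10, 36]
  Merge [-8] + [16] -> [-8, 16]
  Merge [10, 36] + [-8, 16] -> [-8, 10, 16, 36]
  Merge [19] + [36] -> [19, 36]
  Merge [32] + [31] -> [31, 32]
  Merge [19, 36] + [31, 32] -> [19, 31, 32, 36]
  Merge [-8, 10, 16, 36] + [19, 31, 32, 36] -> [-8, 10, 16, 19, 31, 32, 36, 36]


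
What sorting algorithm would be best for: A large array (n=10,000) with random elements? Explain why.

Best choice: Quicksort or Mergesort
Reason: Both have O(n log n) average case; quicksort has lower constant factors


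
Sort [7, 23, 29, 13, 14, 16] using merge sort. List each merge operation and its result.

Divide and conquer:
  Merge [23] + [29] -> [23, 29]
  Merge [7] + [23, 29] -> [7, 23, 29]
  Merge [14] + [16] -> [14, 16]
  Merge [13] + [14, 16] -> [13, 14, 16]
  Merge [7, 23, 29] + [13, 14, 16] -> [7, 13, 14, 16, 23, 29]


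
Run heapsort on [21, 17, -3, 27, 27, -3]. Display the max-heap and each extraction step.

Build heap: [27, 27, -3, 17, 21, -3]
Extract 27: [27, 21, -3, 17, -3, 27]
Extract 27: [21, 17, -3, -3, 27, 27]
Extract 21: [17, -3, -3, 21, 27, 27]
Extract 17: [-3, -3, 17, 21, 27, 27]
Extract -3: [-3, -3, 17, 21, 27, 27]


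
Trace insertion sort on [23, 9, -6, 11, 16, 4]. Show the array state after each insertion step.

First element 23 is already 'sorted'
Insert 9: shifted 1 elements -> [9, 23, -6, 11, 16, 4]
Insert -6: shifted 2 elements -> [-6, 9, 23, 11, 16, 4]
Insert 11: shifted 1 elements -> [-6, 9, 11, 23, 16, 4]
Insert 16: shifted 1 elements -> [-6, 9, 11, 16, 23, 4]
Insert 4: shifted 4 elements -> [-6, 4, 9, 11, 16, 23]


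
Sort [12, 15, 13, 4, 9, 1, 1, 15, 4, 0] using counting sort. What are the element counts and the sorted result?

Count array: [1, 2, 0, 0, 2, 0, 0, 0, 0, 1, 0, 0, 1, 1, 0, 2]
(count[i] = number of elements equal to i)
Cumulative count: [1, 3, 3, 3, 5, 5, 5, 5, 5, 6, 6, 6, 7, 8, 8, 10]
Sorted: [0, 1, 1, 4, 4, 9, 12, 13, 15, 15]


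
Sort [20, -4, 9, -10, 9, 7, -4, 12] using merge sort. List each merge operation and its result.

Divide and conquer:
  Merge [20] + [-4] -> [-4, 20]
  Merge [9] + [-10] -> [-10, 9]
  Merge [-4, 20] + [-10, 9] -> [-10, -4, 9, 20]
  Merge [9] + [7] -> [7, 9]
  Merge [-4] + [12] -> [-4, 12]
  Merge [7, 9] + [-4, 12] -> [-4, 7, 9, 12]
  Merge [-10, -4, 9, 20] + [-4, 7, 9, 12] -> [-10, -4, -4, 7, 9, 9, 12, 20]


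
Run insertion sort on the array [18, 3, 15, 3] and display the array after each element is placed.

First element 18 is already 'sorted'
Insert 3: shifted 1 elements -> [3, 18, 15, 3]
Insert 15: shifted 1 elements -> [3, 15, 18, 3]
Insert 3: shifted 2 elements -> [3, 3, 15, 18]


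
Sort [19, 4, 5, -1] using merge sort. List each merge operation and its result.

Divide and conquer:
  Merge [19] + [4] -> [4, 19]
  Merge [5] + [-1] -> [-1, 5]
  Merge [4, 19] + [-1, 5] -> [-1, 4, 5, 19]


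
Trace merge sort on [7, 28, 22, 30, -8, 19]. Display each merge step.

Divide and conquer:
  Merge [28] + [22] -> [22, 28]
  Merge [7] + [22, 28] -> [7, 22, 28]
  Merge [-8] + [19] -> [-8, 19]
  Merge [30] + [-8, 19] -> [-8, 19, 30]
  Merge [7, 22, 28] + [-8, 19, 30] -> [-8, 7, 19, 22, 28, 30]


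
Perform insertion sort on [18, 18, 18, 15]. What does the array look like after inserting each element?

First element 18 is already 'sorted'
Insert 18: shifted 0 elements -> [18, 18, 18, 15]
Insert 18: shifted 0 elements -> [18, 18, 18, 15]
Insert 15: shifted 3 elements -> [15, 18, 18, 18]


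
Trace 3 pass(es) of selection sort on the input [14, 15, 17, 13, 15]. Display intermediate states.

Pass 1: Select minimum 13 at index 3, swap -> [13, 15, 17, 14, 15]
Pass 2: Select minimum 14 at index 3, swap -> [13, 14, 17, 15, 15]
Pass 3: Select minimum 15 at index 3, swap -> [13, 14, 15, 17, 15]


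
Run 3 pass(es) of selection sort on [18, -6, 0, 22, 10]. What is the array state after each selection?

Pass 1: Select minimum -6 at index 1, swap -> [-6, 18, 0, 22, 10]
Pass 2: Select minimum 0 at index 2, swap -> [-6, 0, 18, 22, 10]
Pass 3: Select minimum 10 at index 4, swap -> [-6, 0, 10, 22, 18]


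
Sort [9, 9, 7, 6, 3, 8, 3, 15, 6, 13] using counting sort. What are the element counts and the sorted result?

Count array: [0, 0, 0, 2, 0, 0, 2, 1, 1, 2, 0, 0, 0, 1, 0, 1]
(count[i] = number of elements equal to i)
Cumulative count: [0, 0, 0, 2, 2, 2, 4, 5, 6, 8, 8, 8, 8, 9, 9, 10]
Sorted: [3, 3, 6, 6, 7, 8, 9, 9, 13, 15]


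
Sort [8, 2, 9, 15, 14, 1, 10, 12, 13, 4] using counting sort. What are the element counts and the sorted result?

Count array: [0, 1, 1, 0, 1, 0, 0, 0, 1, 1, 1, 0, 1, 1, 1, 1]
(count[i] = number of elements equal to i)
Cumulative count: [0, 1, 2, 2, 3, 3, 3, 3, 4, 5, 6, 6, 7, 8, 9, 10]
Sorted: [1, 2, 4, 8, 9, 10, 12, 13, 14, 15]


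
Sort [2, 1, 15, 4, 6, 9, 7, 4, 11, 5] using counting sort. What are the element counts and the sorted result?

Count array: [0, 1, 1, 0, 2, 1, 1, 1, 0, 1, 0, 1, 0, 0, 0, 1]
(count[i] = number of elements equal to i)
Cumulative count: [0, 1, 2, 2, 4, 5, 6, 7, 7, 8, 8, 9, 9, 9, 9, 10]
Sorted: [1, 2, 4, 4, 5, 6, 7, 9, 11, 15]


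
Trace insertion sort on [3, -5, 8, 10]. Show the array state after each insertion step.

First element 3 is already 'sorted'
Insert -5: shifted 1 elements -> [-5, 3, 8, 10]
Insert 8: shifted 0 elements -> [-5, 3, 8, 10]
Insert 10: shifted 0 elements -> [-5, 3, 8, 10]


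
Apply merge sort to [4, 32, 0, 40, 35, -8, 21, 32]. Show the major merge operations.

Divide and conquer:
  Merge [4] + [32] -> [4, 32]
  Merge [0] + [40] -> [0, 40]
  Merge [4, 32] + [0, 40] -> [0, 4, 32, 40]
  Merge [35] + [-8] -> [-8, 35]
  Merge [21] + [32] -> [21, 32]
  Merge [-8, 35] + [21, 32] -> [-8, 21, 32, 35]
  Merge [0, 4, 32, 40] + [-8, 21, 32, 35] -> [-8, 0, 4, 21, 32, 32, 35, 40]


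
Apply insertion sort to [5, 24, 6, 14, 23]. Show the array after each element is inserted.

First element 5 is already 'sorted'
Insert 24: shifted 0 elements -> [5, 24, 6, 14, 23]
Insert 6: shifted 1 elements -> [5, 6, 24, 14, 23]
Insert 14: shifted 1 elements -> [5, 6, 14, 24, 23]
Insert 23: shifted 1 elements -> [5, 6, 14, 23, 24]


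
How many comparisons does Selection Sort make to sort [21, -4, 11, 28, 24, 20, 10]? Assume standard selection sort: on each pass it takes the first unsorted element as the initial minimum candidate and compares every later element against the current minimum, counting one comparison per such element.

Pass 1: scan indices 1..6 for the minimum = 6 comparison(s); min is -4, place at index 0 -> [-4, 21, 11, 28, 24, 20, 10]
Pass 2: scan indices 2..6 for the minimum = 5 comparison(s); min is 10, place at index 1 -> [-4, 10, 11, 28, 24, 20, 21]
Pass 3: scan indices 3..6 for the minimum = 4 comparison(s); min is 11, place at index 2 -> [-4, 10, 11, 28, 24, 20, 21]
Pass 4: scan indices 4..6 for the minimum = 3 comparison(s); min is 20, place at index 3 -> [-4, 10, 11, 20, 24, 28, 21]
Pass 5: scan indices 5..6 for the minimum = 2 comparison(s); min is 21, place at index 4 -> [-4, 10, 11, 20, 21, 28, 24]
Pass 6: scan indices 6..6 for the minimum = 1 comparison(s); min is 24, place at index 5 -> [-4, 10, 11, 20, 21, 24, 28]
Selection sort always scans the whole unsorted suffix, so the count is (n-1) + (n-2) + ... + 1 = n(n-1)/2 = 7*6/2 = 21 regardless of the input order.
Total comparisons: 6 + 5 + 4 + 3 + 2 + 1 = 21


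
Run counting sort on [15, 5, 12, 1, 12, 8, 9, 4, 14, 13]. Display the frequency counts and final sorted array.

Count array: [0, 1, 0, 0, 1, 1, 0, 0, 1, 1, 0, 0, 2, 1, 1, 1]
(count[i] = number of elements equal to i)
Cumulative count: [0, 1, 1, 1, 2, 3, 3, 3, 4, 5, 5, 5, 7, 8, 9, 10]
Sorted: [1, 4, 5, 8, 9, 12, 12, 13, 14, 15]


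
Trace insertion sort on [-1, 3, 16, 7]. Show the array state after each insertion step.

First element -1 is already 'sorted'
Insert 3: shifted 0 elements -> [-1, 3, 16, 7]
Insert 16: shifted 0 elements -> [-1, 3, 16, 7]
Insert 7: shifted 1 elements -> [-1, 3, 7, 16]


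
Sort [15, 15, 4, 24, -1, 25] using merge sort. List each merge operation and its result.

Divide and conquer:
  Merge [15] + [4] -> [4, 15]
  Merge [15] + [4, 15] -> [4, 15, 15]
  Merge [-1] + [25] -> [-1, 25]
  Merge [24] + [-1, 25] -> [-1, 24, 25]
  Merge [4, 15, 15] + [-1, 24, 25] -> [-1, 4, 15, 15, 24, 25]


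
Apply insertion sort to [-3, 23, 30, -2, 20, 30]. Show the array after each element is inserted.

First element -3 is already 'sorted'
Insert 23: shifted 0 elements -> [-3, 23, 30, -2, 20, 30]
Insert 30: shifted 0 elements -> [-3, 23, 30, -2, 20, 30]
Insert -2: shifted 2 elements -> [-3, -2, 23, 30, 20, 30]
Insert 20: shifted 2 elements -> [-3, -2, 20, 23, 30, 30]
Insert 30: shifted 0 elements -> [-3, -2, 20, 23, 30, 30]


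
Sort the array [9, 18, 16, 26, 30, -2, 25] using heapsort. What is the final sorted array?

Build heap: [30, 26, 25, 9, 18, -2, 16]
Extract 30: [26, 18, 25, 9, 16, -2, 30]
Extract 26: [25, 18, -2, 9, 16, 26, 30]
Extract 25: [18, 16, -2, 9, 25, 26, 30]
Extract 18: [16, 9, -2, 18, 25, 26, 30]
Extract 16: [9, -2, 16, 18, 25, 26, 30]
Extract 9: [-2, 9, 16, 18, 25, 26, 30]


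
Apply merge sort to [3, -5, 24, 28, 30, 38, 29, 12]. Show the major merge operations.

Divide and conquer:
  Merge [3] + [-5] -> [-5, 3]
  Merge [24] + [28] -> [24, 28]
  Merge [-5, 3] + [24, 28] -> [-5, 3, 24, 28]
  Merge [30] + [38] -> [30, 38]
  Merge [29] + [12] -> [12, 29]
  Merge [30, 38] + [12, 29] -> [12, 29, 30, 38]
  Merge [-5, 3, 24, 28] + [12, 29, 30, 38] -> [-5, 3, 12, 24, 28, 29, 30, 38]


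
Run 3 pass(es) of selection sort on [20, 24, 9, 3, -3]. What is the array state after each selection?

Pass 1: Select minimum -3 at index 4, swap -> [-3, 24, 9, 3, 20]
Pass 2: Select minimum 3 at index 3, swap -> [-3, 3, 9, 24, 20]
Pass 3: Select minimum 9 at index 2, swap -> [-3, 3, 9, 24, 20]


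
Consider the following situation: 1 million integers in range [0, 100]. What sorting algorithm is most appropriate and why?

Best choice: Counting sort
Reason: O(n + k) where k=100 is small; linear time beats O(n log n)


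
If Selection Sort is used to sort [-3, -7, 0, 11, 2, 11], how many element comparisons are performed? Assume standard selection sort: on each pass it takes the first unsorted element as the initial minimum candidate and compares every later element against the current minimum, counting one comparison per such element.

Pass 1: scan indices 1..5 for the minimum = 5 comparison(s); min is -7, place at index 0 -> [-7, -3, 0, 11, 2, 11]
Pass 2: scan indices 2..5 for the minimum = 4 comparison(s); min is -3, place at index 1 -> [-7, -3, 0, 11, 2, 11]
Pass 3: scan indices 3..5 for the minimum = 3 comparison(s); min is 0, place at index 2 -> [-7, -3, 0, 11, 2, 11]
Pass 4: scan indices 4..5 for the minimum = 2 comparison(s); min is 2, place at index 3 -> [-7, -3, 0, 2, 11, 11]
Pass 5: scan indices 5..5 for the minimum = 1 comparison(s); min is 11, place at index 4 -> [-7, -3, 0, 2, 11, 11]
Selection sort always scans the whole unsorted suffix, so the count is (n-1) + (n-2) + ... + 1 = n(n-1)/2 = 6*5/2 = 15 regardless of the input order.
Total comparisons: 5 + 4 + 3 + 2 + 1 = 15


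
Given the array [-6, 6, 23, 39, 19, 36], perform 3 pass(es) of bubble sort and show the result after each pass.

After pass 1: [-6, 6, 23, 19, 36, 39] (2 swaps)
After pass 2: [-6, 6, 19, 23, 36, 39] (1 swaps)
After pass 3: [-6, 6, 19, 23, 36, 39] (0 swaps)
Total swaps: 3


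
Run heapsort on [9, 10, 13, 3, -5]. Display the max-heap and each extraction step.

Build heap: [13, 10, 9, 3, -5]
Extract 13: [10, 3, 9, -5, 13]
Extract 10: [9, 3, -5, 10, 13]
Extract 9: [3, -5, 9, 10, 13]
Extract 3: [-5, 3, 9, 10, 13]


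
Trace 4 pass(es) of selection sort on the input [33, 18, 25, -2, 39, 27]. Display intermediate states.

Pass 1: Select minimum -2 at index 3, swap -> [-2, 18, 25, 33, 39, 27]
Pass 2: Select minimum 18 at index 1, swap -> [-2, 18, 25, 33, 39, 27]
Pass 3: Select minimum 25 at index 2, swap -> [-2, 18, 25, 33, 39, 27]
Pass 4: Select minimum 27 at index 5, swap -> [-2, 18, 25, 27, 39, 33]


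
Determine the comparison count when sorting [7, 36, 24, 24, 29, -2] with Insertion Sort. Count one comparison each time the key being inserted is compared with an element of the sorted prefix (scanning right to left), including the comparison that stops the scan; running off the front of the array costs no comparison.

Insert 36: 7 <= 36 (stop) = 1 comparison(s) -> [7, 36, 24, 24, 29, -2]
Insert 24: 36 > 24 (shift), 7 <= 24 (stop) = 2 comparison(s) -> [7, 24, 36, 24, 29, -2]
Insert 24: 36 > 24 (shift), 24 <= 24 (stop) = 2 comparison(s) -> [7, 24, 24, 36, 29, -2]
Insert 29: 36 > 29 (shift), 24 <= 29 (stop) = 2 comparison(s) -> [7, 24, 24, 29, 36, -2]
Insert -2: 36 > -2 (shift), 29 > -2 (shift), 24 > -2 (shift), 24 > -2 (shift), 7 > -2 (shift), reached front = 5 comparison(s) -> [-2, 7, 24, 24, 29, 36]
Total comparisons: 1 + 2 + 2 + 2 + 5 = 12


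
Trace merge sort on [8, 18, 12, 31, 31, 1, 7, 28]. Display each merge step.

Divide and conquer:
  Merge [8] + [18] -> [8, 18]
  Merge [12] + [31] -> [12, 31]
  Merge [8, 18] + [12, 31] -> [8, 12, 18, 31]
  Merge [31] + [1] -> [1, 31]
  Merge [7] + [28] -> [7, 28]
  Merge [1, 31] + [7, 28] -> [1, 7, 28, 31]
  Merge [8, 12, 18, 31] + [1, 7, 28, 31] -> [1, 7, 8, 12, 18, 28, 31, 31]


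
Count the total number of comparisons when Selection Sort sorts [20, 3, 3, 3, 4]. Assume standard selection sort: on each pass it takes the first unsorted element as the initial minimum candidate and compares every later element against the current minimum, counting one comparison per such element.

Pass 1: scan indices 1..4 for the minimum = 4 comparison(s); min is 3, place at index 0 -> [3, 20, 3, 3, 4]
Pass 2: scan indices 2..4 for the minimum = 3 comparison(s); min is 3, place at index 1 -> [3, 3, 20, 3, 4]
Pass 3: scan indices 3..4 for the minimum = 2 comparison(s); min is 3, place at index 2 -> [3, 3, 3, 20, 4]
Pass 4: scan indices 4..4 for the minimum = 1 comparison(s); min is 4, place at index 3 -> [3, 3, 3, 4, 20]
Selection sort always scans the whole unsorted suffix, so the count is (n-1) + (n-2) + ... + 1 = n(n-1)/2 = 5*4/2 = 10 regardless of the input order.
Total comparisons: 4 + 3 + 2 + 1 = 10


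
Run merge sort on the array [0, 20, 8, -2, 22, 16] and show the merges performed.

Divide and conquer:
  Merge [20] + [8] -> [8, 20]
  Merge [0] + [8, 20] -> [0, 8, 20]
  Merge [22] + [16] -> [16, 22]
  Merge [-2] + [16, 22] -> [-2, 16, 22]
  Merge [0, 8, 20] + [-2, 16, 22] -> [-2, 0, 8, 16, 20, 22]


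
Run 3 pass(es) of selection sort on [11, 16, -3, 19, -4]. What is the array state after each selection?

Pass 1: Select minimum -4 at index 4, swap -> [-4, 16, -3, 19, 11]
Pass 2: Select minimum -3 at index 2, swap -> [-4, -3, 16, 19, 11]
Pass 3: Select minimum 11 at index 4, swap -> [-4, -3, 11, 19, 16]


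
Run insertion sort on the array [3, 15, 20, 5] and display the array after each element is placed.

First element 3 is already 'sorted'
Insert 15: shifted 0 elements -> [3, 15, 20, 5]
Insert 20: shifted 0 elements -> [3, 15, 20, 5]
Insert 5: shifted 2 elements -> [3, 5, 15, 20]


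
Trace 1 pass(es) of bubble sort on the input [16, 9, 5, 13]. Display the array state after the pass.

After pass 1: [9, 5, 13, 16] (3 swaps)
Total swaps: 3


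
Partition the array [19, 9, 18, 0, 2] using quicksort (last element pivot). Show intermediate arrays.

Partition 1: pivot=2 at index 1 -> [0, 2, 18, 19, 9]
Partition 2: pivot=9 at index 2 -> [0, 2, 9, 19, 18]
Partition 3: pivot=18 at index 3 -> [0, 2, 9, 18, 19]


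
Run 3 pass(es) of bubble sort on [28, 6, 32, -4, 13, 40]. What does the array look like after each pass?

After pass 1: [6, 28, -4, 13, 32, 40] (3 swaps)
After pass 2: [6, -4, 13, 28, 32, 40] (2 swaps)
After pass 3: [-4, 6, 13, 28, 32, 40] (1 swaps)
Total swaps: 6


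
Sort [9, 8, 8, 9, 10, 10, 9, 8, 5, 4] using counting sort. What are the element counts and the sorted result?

Count array: [0, 0, 0, 0, 1, 1, 0, 0, 3, 3, 2]
(count[i] = number of elements equal to i)
Cumulative count: [0, 0, 0, 0, 1, 2, 2, 2, 5, 8, 10]
Sorted: [4, 5, 8, 8, 8, 9, 9, 9, 10, 10]


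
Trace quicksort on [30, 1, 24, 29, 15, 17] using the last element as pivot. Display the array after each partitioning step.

Partition 1: pivot=17 at index 2 -> [1, 15, 17, 29, 30, 24]
Partition 2: pivot=15 at index 1 -> [1, 15, 17, 29, 30, 24]
Partition 3: pivot=24 at index 3 -> [1, 15, 17, 24, 30, 29]
Partition 4: pivot=29 at index 4 -> [1, 15, 17, 24, 29, 30]


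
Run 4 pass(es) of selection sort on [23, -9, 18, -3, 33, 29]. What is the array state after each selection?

Pass 1: Select minimum -9 at index 1, swap -> [-9, 23, 18, -3, 33, 29]
Pass 2: Select minimum -3 at index 3, swap -> [-9, -3, 18, 23, 33, 29]
Pass 3: Select minimum 18 at index 2, swap -> [-9, -3, 18, 23, 33, 29]
Pass 4: Select minimum 23 at index 3, swap -> [-9, -3, 18, 23, 33, 29]


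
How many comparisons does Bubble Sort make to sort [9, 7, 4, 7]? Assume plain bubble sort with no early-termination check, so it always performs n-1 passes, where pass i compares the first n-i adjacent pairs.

Pass 1: compare adjacent pairs (0,1)..(2,3) = 3 comparison(s), 3 swap(s) -> [7, 4, 7, 9]
Pass 2: compare adjacent pairs (0,1)..(1,2) = 2 comparison(s), 1 swap(s) -> [4, 7, 7, 9]
Pass 3: compare adjacent pairs (0,1)..(0,1) = 1 comparison(s), 0 swap(s) -> [4, 7, 7, 9]
Total comparisons: 3 + 2 + 1 = 6


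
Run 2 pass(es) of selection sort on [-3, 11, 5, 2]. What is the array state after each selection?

Pass 1: Select minimum -3 at index 0, swap -> [-3, 11, 5, 2]
Pass 2: Select minimum 2 at index 3, swap -> [-3, 2, 5, 11]


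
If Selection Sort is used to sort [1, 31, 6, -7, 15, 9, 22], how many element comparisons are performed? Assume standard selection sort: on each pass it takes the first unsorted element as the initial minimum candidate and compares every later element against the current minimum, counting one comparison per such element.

Pass 1: scan indices 1..6 for the minimum = 6 comparison(s); min is -7, place at index 0 -> [-7, 31, 6, 1, 15, 9, 22]
Pass 2: scan indices 2..6 for the minimum = 5 comparison(s); min is 1, place at index 1 -> [-7, 1, 6, 31, 15, 9, 22]
Pass 3: scan indices 3..6 for the minimum = 4 comparison(s); min is 6, place at index 2 -> [-7, 1, 6, 31, 15, 9, 22]
Pass 4: scan indices 4..6 for the minimum = 3 comparison(s); min is 9, place at index 3 -> [-7, 1, 6, 9, 15, 31, 22]
Pass 5: scan indices 5..6 for the minimum = 2 comparison(s); min is 15, place at index 4 -> [-7, 1, 6, 9, 15, 31, 22]
Pass 6: scan indices 6..6 for the minimum = 1 comparison(s); min is 22, place at index 5 -> [-7, 1, 6, 9, 15, 22, 31]
Selection sort always scans the whole unsorted suffix, so the count is (n-1) + (n-2) + ... + 1 = n(n-1)/2 = 7*6/2 = 21 regardless of the input order.
Total comparisons: 6 + 5 + 4 + 3 + 2 + 1 = 21


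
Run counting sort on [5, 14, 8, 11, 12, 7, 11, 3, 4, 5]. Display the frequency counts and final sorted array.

Count array: [0, 0, 0, 1, 1, 2, 0, 1, 1, 0, 0, 2, 1, 0, 1]
(count[i] = number of elements equal to i)
Cumulative count: [0, 0, 0, 1, 2, 4, 4, 5, 6, 6, 6, 8, 9, 9, 10]
Sorted: [3, 4, 5, 5, 7, 8, 11, 11, 12, 14]


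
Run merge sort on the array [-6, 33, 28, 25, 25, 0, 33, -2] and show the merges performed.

Divide and conquer:
  Merge [-6] + [33] -> [-6, 33]
  Merge [28] + [25] -> [25, 28]
  Merge [-6, 33] + [25, 28] -> [-6, 25, 28, 33]
  Merge [25] + [0] -> [0, 25]
  Merge [33] + [-2] -> [-2, 33]
  Merge [0, 25] + [-2, 33] -> [-2, 0, 25, 33]
  Merge [-6, 25, 28, 33] + [-2, 0, 25, 33] -> [-6, -2, 0, 25, 25, 28, 33, 33]


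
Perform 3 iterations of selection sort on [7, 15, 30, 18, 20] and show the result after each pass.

Pass 1: Select minimum 7 at index 0, swap -> [7, 15, 30, 18, 20]
Pass 2: Select minimum 15 at index 1, swap -> [7, 15, 30, 18, 20]
Pass 3: Select minimum 18 at index 3, swap -> [7, 15, 18, 30, 20]


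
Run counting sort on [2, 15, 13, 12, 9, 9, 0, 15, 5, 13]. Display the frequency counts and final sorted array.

Count array: [1, 0, 1, 0, 0, 1, 0, 0, 0, 2, 0, 0, 1, 2, 0, 2]
(count[i] = number of elements equal to i)
Cumulative count: [1, 1, 2, 2, 2, 3, 3, 3, 3, 5, 5, 5, 6, 8, 8, 10]
Sorted: [0, 2, 5, 9, 9, 12, 13, 13, 15, 15]


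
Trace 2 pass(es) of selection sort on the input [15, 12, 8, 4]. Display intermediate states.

Pass 1: Select minimum 4 at index 3, swap -> [4, 12, 8, 15]
Pass 2: Select minimum 8 at index 2, swap -> [4, 8, 12, 15]


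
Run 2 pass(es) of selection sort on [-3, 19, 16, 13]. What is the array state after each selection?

Pass 1: Select minimum -3 at index 0, swap -> [-3, 19, 16, 13]
Pass 2: Select minimum 13 at index 3, swap -> [-3, 13, 16, 19]


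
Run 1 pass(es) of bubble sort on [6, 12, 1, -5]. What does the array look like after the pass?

After pass 1: [6, 1, -5, 12] (2 swaps)
Total swaps: 2


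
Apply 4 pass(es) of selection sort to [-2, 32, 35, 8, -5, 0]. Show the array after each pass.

Pass 1: Select minimum -5 at index 4, swap -> [-5, 32, 35, 8, -2, 0]
Pass 2: Select minimum -2 at index 4, swap -> [-5, -2, 35, 8, 32, 0]
Pass 3: Select minimum 0 at index 5, swap -> [-5, -2, 0, 8, 32, 35]
Pass 4: Select minimum 8 at index 3, swap -> [-5, -2, 0, 8, 32, 35]


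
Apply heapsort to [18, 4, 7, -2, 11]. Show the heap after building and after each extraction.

Build heap: [18, 11, 7, -2, 4]
Extract 18: [11, 4, 7, -2, 18]
Extract 11: [7, 4, -2, 11, 18]
Extract 7: [4, -2, 7, 11, 18]
Extract 4: [-2, 4, 7, 11, 18]


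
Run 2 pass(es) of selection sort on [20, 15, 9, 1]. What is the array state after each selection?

Pass 1: Select minimum 1 at index 3, swap -> [1, 15, 9, 20]
Pass 2: Select minimum 9 at index 2, swap -> [1, 9, 15, 20]


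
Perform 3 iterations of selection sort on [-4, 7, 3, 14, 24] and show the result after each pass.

Pass 1: Select minimum -4 at index 0, swap -> [-4, 7, 3, 14, 24]
Pass 2: Select minimum 3 at index 2, swap -> [-4, 3, 7, 14, 24]
Pass 3: Select minimum 7 at index 2, swap -> [-4, 3, 7, 14, 24]


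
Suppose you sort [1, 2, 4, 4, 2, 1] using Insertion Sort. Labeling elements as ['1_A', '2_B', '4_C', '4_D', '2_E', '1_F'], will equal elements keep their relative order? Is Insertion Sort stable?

Trace Insertion Sort on the labeled array (the key is the number; the letter only tracks identity):
  Insert 2_B at index 1: [1_A, 2_B, 4_C, 4_D, 2_E, 1_F]
  Insert 4_C at index 2: [1_A, 2_B, 4_C, 4_D, 2_E, 1_F]
  Insert 4_D at index 3: [1_A, 2_B, 4_C, 4_D, 2_E, 1_F]
  Insert 2_E at index 2: [1_A, 2_B, 2_E, 4_C, 4_D, 1_F]
  Insert 1_F at index 1: [1_A, 1_F, 2_B, 2_E, 4_C, 4_D]
Final order: [1_A, 1_F, 2_B, 2_E, 4_C, 4_D]
Equal keys:
  value 1: originally 1_A, 1_F; after sorting 1_A, 1_F -> order preserved
  value 2: originally 2_B, 2_E; after sorting 2_B, 2_E -> order preserved
  value 4: originally 4_C, 4_D; after sorting 4_C, 4_D -> order preserved
All equal keys kept their original relative order. Insertion Sort is stable: elements are shifted only while they are strictly greater than the key, so a key is inserted after any equal elements already placed.
Answer: Stable


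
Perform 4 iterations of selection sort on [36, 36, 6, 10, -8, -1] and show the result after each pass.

Pass 1: Select minimum -8 at index 4, swap -> [-8, 36, 6, 10, 36, -1]
Pass 2: Select minimum -1 at index 5, swap -> [-8, -1, 6, 10, 36, 36]
Pass 3: Select minimum 6 at index 2, swap -> [-8, -1, 6, 10, 36, 36]
Pass 4: Select minimum 10 at index 3, swap -> [-8, -1, 6, 10, 36, 36]


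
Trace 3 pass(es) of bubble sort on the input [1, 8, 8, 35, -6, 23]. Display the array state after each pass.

After pass 1: [1, 8, 8, -6, 23, 35] (2 swaps)
After pass 2: [1, 8, -6, 8, 23, 35] (1 swaps)
After pass 3: [1, -6, 8, 8, 23, 35] (1 swaps)
Total swaps: 4


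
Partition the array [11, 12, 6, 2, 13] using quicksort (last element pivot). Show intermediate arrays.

Partition 1: pivot=13 at index 4 -> [11, 12, 6, 2, 13]
Partition 2: pivot=2 at index 0 -> [2, 12, 6, 11, 13]
Partition 3: pivot=11 at index 2 -> [2, 6, 11, 12, 13]


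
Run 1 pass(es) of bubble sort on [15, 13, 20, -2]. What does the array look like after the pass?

After pass 1: [13, 15, -2, 20] (2 swaps)
Total swaps: 2


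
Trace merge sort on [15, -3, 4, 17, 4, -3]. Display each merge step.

Divide and conquer:
  Merge [-3] + [4] -> [-3, 4]
  Merge [15] + [-3, 4] -> [-3, 4, 15]
  Merge [4] + [-3] -> [-3, 4]
  Merge [17] + [-3, 4] -> [-3, 4, 17]
  Merge [-3, 4, 15] + [-3, 4, 17] -> [-3, -3, 4, 4, 15, 17]


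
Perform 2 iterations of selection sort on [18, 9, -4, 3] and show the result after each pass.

Pass 1: Select minimum -4 at index 2, swap -> [-4, 9, 18, 3]
Pass 2: Select minimum 3 at index 3, swap -> [-4, 3, 18, 9]


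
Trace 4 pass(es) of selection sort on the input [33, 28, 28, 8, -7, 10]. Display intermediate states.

Pass 1: Select minimum -7 at index 4, swap -> [-7, 28, 28, 8, 33, 10]
Pass 2: Select minimum 8 at index 3, swap -> [-7, 8, 28, 28, 33, 10]
Pass 3: Select minimum 10 at index 5, swap -> [-7, 8, 10, 28, 33, 28]
Pass 4: Select minimum 28 at index 3, swap -> [-7, 8, 10, 28, 33, 28]


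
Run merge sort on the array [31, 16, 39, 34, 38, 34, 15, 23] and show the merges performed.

Divide and conquer:
  Merge [31] + [16] -> [16, 31]
  Merge [39] + [34] -> [34, 39]
  Merge [16, 31] + [34, 39] -> [16, 31, 34, 39]
  Merge [38] + [34] -> [34, 38]
  Merge [15] + [23] -> [15, 23]
  Merge [34, 38] + [15, 23] -> [15, 23, 34, 38]
  Merge [16, 31, 34, 39] + [15, 23, 34, 38] -> [15, 16, 23, 31, 34, 34, 38, 39]


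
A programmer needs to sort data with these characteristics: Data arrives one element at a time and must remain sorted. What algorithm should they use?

Best choice: Insertion sort
Reason: Insertion sort naturally handles online/streaming input by inserting each new element into sorted position


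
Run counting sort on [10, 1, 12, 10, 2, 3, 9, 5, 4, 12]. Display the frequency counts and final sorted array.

Count array: [0, 1, 1, 1, 1, 1, 0, 0, 0, 1, 2, 0, 2]
(count[i] = number of elements equal to i)
Cumulative count: [0, 1, 2, 3, 4, 5, 5, 5, 5, 6, 8, 8, 10]
Sorted: [1, 2, 3, 4, 5, 9, 10, 10, 12, 12]


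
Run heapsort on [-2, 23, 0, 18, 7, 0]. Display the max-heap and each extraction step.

Build heap: [23, 18, 0, -2, 7, 0]
Extract 23: [18, 7, 0, -2, 0, 23]
Extract 18: [7, 0, 0, -2, 18, 23]
Extract 7: [0, -2, 0, 7, 18, 23]
Extract 0: [0, -2, 0, 7, 18, 23]
Extract 0: [-2, 0, 0, 7, 18, 23]


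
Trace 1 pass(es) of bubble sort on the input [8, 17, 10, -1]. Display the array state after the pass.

After pass 1: [8, 10, -1, 17] (2 swaps)
Total swaps: 2


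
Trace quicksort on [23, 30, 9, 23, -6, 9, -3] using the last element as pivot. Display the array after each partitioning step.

Partition 1: pivot=-3 at index 1 -> [-6, -3, 9, 23, 23, 9, 30]
Partition 2: pivot=30 at index 6 -> [-6, -3, 9, 23, 23, 9, 30]
Partition 3: pivot=9 at index 3 -> [-6, -3, 9, 9, 23, 23, 30]
Partition 4: pivot=23 at index 5 -> [-6, -3, 9, 9, 23, 23, 30]


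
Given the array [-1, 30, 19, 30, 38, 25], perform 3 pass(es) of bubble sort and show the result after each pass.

After pass 1: [-1, 19, 30, 30, 25, 38] (2 swaps)
After pass 2: [-1, 19, 30, 25, 30, 38] (1 swaps)
After pass 3: [-1, 19, 25, 30, 30, 38] (1 swaps)
Total swaps: 4


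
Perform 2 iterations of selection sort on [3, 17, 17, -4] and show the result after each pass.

Pass 1: Select minimum -4 at index 3, swap -> [-4, 17, 17, 3]
Pass 2: Select minimum 3 at index 3, swap -> [-4, 3, 17, 17]


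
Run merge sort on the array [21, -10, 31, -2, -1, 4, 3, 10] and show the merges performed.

Divide and conquer:
  Merge [21] + [-10] -> [-10, 21]
  Merge [31] + [-2] -> [-2, 31]
  Merge [-10, 21] + [-2, 31] -> [-10, -2, 21, 31]
  Merge [-1] + [4] -> [-1, 4]
  Merge [3] + [10] -> [3, 10]
  Merge [-1, 4] + [3, 10] -> [-1, 3, 4, 10]
  Merge [-10, -2, 21, 31] + [-1, 3, 4, 10] -> [-10, -2, -1, 3, 4, 10, 21, 31]


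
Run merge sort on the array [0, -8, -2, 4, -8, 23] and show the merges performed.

Divide and conquer:
  Merge [-8] + [-2] -> [-8, -2]
  Merge [0] + [-8, -2] -> [-8, -2, 0]
  Merge [-8] + [23] -> [-8, 23]
  Merge [4] + [-8, 23] -> [-8, 4, 23]
  Merge [-8, -2, 0] + [-8, 4, 23] -> [-8, -8, -2, 0, 4, 23]


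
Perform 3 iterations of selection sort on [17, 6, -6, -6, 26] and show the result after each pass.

Pass 1: Select minimum -6 at index 2, swap -> [-6, 6, 17, -6, 26]
Pass 2: Select minimum -6 at index 3, swap -> [-6, -6, 17, 6, 26]
Pass 3: Select minimum 6 at index 3, swap -> [-6, -6, 6, 17, 26]


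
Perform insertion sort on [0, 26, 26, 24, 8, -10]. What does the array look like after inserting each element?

First element 0 is already 'sorted'
Insert 26: shifted 0 elements -> [0, 26, 26, 24, 8, -10]
Insert 26: shifted 0 elements -> [0, 26, 26, 24, 8, -10]
Insert 24: shifted 2 elements -> [0, 24, 26, 26, 8, -10]
Insert 8: shifted 3 elements -> [0, 8, 24, 26, 26, -10]
Insert -10: shifted 5 elements -> [-10, 0, 8, 24, 26, 26]


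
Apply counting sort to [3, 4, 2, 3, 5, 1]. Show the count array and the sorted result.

Count array: [0, 1, 1, 2, 1, 1]
(count[i] = number of elements equal to i)
Cumulative count: [0, 1, 2, 4, 5, 6]
Sorted: [1, 2, 3, 3, 4, 5]


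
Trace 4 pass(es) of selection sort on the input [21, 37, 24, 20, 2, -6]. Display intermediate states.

Pass 1: Select minimum -6 at index 5, swap -> [-6, 37, 24, 20, 2, 21]
Pass 2: Select minimum 2 at index 4, swap -> [-6, 2, 24, 20, 37, 21]
Pass 3: Select minimum 20 at index 3, swap -> [-6, 2, 20, 24, 37, 21]
Pass 4: Select minimum 21 at index 5, swap -> [-6, 2, 20, 21, 37, 24]


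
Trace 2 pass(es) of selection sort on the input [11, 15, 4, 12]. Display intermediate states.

Pass 1: Select minimum 4 at index 2, swap -> [4, 15, 11, 12]
Pass 2: Select minimum 11 at index 2, swap -> [4, 11, 15, 12]


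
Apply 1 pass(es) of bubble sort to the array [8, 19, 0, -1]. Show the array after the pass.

After pass 1: [8, 0, -1, 19] (2 swaps)
Total swaps: 2


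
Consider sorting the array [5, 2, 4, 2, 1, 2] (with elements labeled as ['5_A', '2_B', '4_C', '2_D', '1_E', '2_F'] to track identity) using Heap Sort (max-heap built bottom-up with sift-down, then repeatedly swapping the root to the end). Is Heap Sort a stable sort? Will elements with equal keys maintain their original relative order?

Trace Heap Sort on the labeled array (the key is the number; the letter only tracks identity):
  Build max-heap: [5_A, 2_B, 4_C, 2_D, 1_E, 2_F]
  Swap root 5_A to index 5, re-heapify first 5 -> [4_C, 2_B, 2_F, 2_D, 1_E, 5_A]
  Swap root 4_C to index 4, re-heapify first 4 -> [2_B, 2_D, 2_F, 1_E, 4_C, 5_A]
  Swap root 2_B to index 3, re-heapify first 3 -> [2_D, 1_E, 2_F, 2_B, 4_C, 5_A]
  Swap root 2_D to index 2, re-heapify first 2 -> [2_F, 1_E, 2_D, 2_B, 4_C, 5_A]
  Swap root 2_F to index 1, re-heapify first 1 -> [1_E, 2_F, 2_D, 2_B, 4_C, 5_A]
Final order: [1_E, 2_F, 2_D, 2_B, 4_C, 5_A]
Equal keys:
  value 2: originally 2_B, 2_D, 2_F; after sorting 2_F, 2_D, 2_B -> order changed
Equal keys were reordered, so Heap Sort is not stable: heap construction and root-to-end swaps move elements without regard to the original order of equal keys. (One such input is enough; an unstable sort may happen to preserve order on other inputs, but it gives no guarantee.)
Answer: Not stable


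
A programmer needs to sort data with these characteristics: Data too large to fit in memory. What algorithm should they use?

Best choice: External merge sort
Reason: Minimizes disk I/O by sequential reads/writes


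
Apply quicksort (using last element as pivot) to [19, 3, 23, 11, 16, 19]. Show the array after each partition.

Partition 1: pivot=19 at index 4 -> [19, 3, 11, 16, 19, 23]
Partition 2: pivot=16 at index 2 -> [3, 11, 16, 19, 19, 23]
Partition 3: pivot=11 at index 1 -> [3, 11, 16, 19, 19, 23]


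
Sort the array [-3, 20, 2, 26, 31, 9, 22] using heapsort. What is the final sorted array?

Build heap: [31, 26, 22, -3, 20, 9, 2]
Extract 31: [26, 20, 22, -3, 2, 9, 31]
Extract 26: [22, 20, 9, -3, 2, 26, 31]
Extract 22: [20, 2, 9, -3, 22, 26, 31]
Extract 20: [9, 2, -3, 20, 22, 26, 31]
Extract 9: [2, -3, 9, 20, 22, 26, 31]
Extract 2: [-3, 2, 9, 20, 22, 26, 31]


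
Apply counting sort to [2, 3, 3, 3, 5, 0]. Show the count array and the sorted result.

Count array: [1, 0, 1, 3, 0, 1]
(count[i] = number of elements equal to i)
Cumulative count: [1, 1, 2, 5, 5, 6]
Sorted: [0, 2, 3, 3, 3, 5]


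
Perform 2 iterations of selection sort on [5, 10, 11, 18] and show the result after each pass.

Pass 1: Select minimum 5 at index 0, swap -> [5, 10, 11, 18]
Pass 2: Select minimum 10 at index 1, swap -> [5, 10, 11, 18]


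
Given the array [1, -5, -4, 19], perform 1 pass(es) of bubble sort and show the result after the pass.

After pass 1: [-5, -4, 1, 19] (2 swaps)
Total swaps: 2


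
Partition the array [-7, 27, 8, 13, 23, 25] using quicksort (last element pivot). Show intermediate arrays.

Partition 1: pivot=25 at index 4 -> [-7, 8, 13, 23, 25, 27]
Partition 2: pivot=23 at index 3 -> [-7, 8, 13, 23, 25, 27]
Partition 3: pivot=13 at index 2 -> [-7, 8, 13, 23, 25, 27]
Partition 4: pivot=8 at index 1 -> [-7, 8, 13, 23, 25, 27]


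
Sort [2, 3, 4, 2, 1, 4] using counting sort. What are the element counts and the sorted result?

Count array: [0, 1, 2, 1, 2]
(count[i] = number of elements equal to i)
Cumulative count: [0, 1, 3, 4, 6]
Sorted: [1, 2, 2, 3, 4, 4]


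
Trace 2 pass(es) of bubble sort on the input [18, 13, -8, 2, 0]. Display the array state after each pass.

After pass 1: [13, -8, 2, 0, 18] (4 swaps)
After pass 2: [-8, 2, 0, 13, 18] (3 swaps)
Total swaps: 7


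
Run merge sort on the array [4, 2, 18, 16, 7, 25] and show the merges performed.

Divide and conquer:
  Merge [2] + [18] -> [2, 18]
  Merge [4] + [2, 18] -> [2, 4, 18]
  Merge [7] + [25] -> [7, 25]
  Merge [16] + [7, 25] -> [7, 16, 25]
  Merge [2, 4, 18] + [7, 16, 25] -> [2, 4, 7, 16, 18, 25]


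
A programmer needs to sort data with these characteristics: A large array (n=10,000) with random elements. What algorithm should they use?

Best choice: Quicksort or Mergesort
Reason: Both have O(n log n) average case; quicksort has lower constant factors


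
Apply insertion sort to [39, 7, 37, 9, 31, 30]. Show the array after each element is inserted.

First element 39 is already 'sorted'
Insert 7: shifted 1 elements -> [7, 39, 37, 9, 31, 30]
Insert 37: shifted 1 elements -> [7, 37, 39, 9, 31, 30]
Insert 9: shifted 2 elements -> [7, 9, 37, 39, 31, 30]
Insert 31: shifted 2 elements -> [7, 9, 31, 37, 39, 30]
Insert 30: shifted 3 elements -> [7, 9, 30, 31, 37, 39]


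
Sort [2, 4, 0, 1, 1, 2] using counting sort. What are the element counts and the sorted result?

Count array: [1, 2, 2, 0, 1]
(count[i] = number of elements equal to i)
Cumulative count: [1, 3, 5, 5, 6]
Sorted: [0, 1, 1, 2, 2, 4]


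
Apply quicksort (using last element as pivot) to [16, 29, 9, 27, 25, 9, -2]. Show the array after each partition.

Partition 1: pivot=-2 at index 0 -> [-2, 29, 9, 27, 25, 9, 16]
Partition 2: pivot=16 at index 3 -> [-2, 9, 9, 16, 25, 29, 27]
Partition 3: pivot=9 at index 2 -> [-2, 9, 9, 16, 25, 29, 27]
Partition 4: pivot=27 at index 5 -> [-2, 9, 9, 16, 25, 27, 29]


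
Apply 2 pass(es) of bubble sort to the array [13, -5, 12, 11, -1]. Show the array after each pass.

After pass 1: [-5, 12, 11, -1, 13] (4 swaps)
After pass 2: [-5, 11, -1, 12, 13] (2 swaps)
Total swaps: 6


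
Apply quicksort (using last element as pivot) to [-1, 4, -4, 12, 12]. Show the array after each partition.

Partition 1: pivot=12 at index 4 -> [-1, 4, -4, 12, 12]
Partition 2: pivot=12 at index 3 -> [-1, 4, -4, 12, 12]
Partition 3: pivot=-4 at index 0 -> [-4, 4, -1, 12, 12]
Partition 4: pivot=-1 at index 1 -> [-4, -1, 4, 12, 12]


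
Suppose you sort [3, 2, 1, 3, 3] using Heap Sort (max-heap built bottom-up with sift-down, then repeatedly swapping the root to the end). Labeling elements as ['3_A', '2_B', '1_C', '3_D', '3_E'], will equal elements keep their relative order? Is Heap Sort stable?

Trace Heap Sort on the labeled array (the key is the number; the letter only tracks identity):
  Build max-heap: [3_A, 3_D, 1_C, 2_B, 3_E]
  Swap root 3_A to index 4, re-heapify first 4 -> [3_E, 3_D, 1_C, 2_B, 3_A]
  Swap root 3_E to index 3, re-heapify first 3 -> [3_D, 2_B, 1_C, 3_E, 3_A]
  Swap root 3_D to index 2, re-heapify first 2 -> [2_B, 1_C, 3_D, 3_E, 3_A]
  Swap root 2_B to index 1, re-heapify first 1 -> [1_C, 2_B, 3_D, 3_E, 3_A]
Final order: [1_C, 2_B, 3_D, 3_E, 3_A]
Equal keys:
  value 3: originally 3_A, 3_D, 3_E; after sorting 3_D, 3_E, 3_A -> order changed
Equal keys were reordered, so Heap Sort is not stable: heap construction and root-to-end swaps move elements without regard to the original order of equal keys. (One such input is enough; an unstable sort may happen to preserve order on other inputs, but it gives no guarantee.)
Answer: Not stable
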